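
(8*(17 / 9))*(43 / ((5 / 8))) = 46784 / 45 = 1039.64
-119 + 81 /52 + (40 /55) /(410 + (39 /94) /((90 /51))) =-25904470877 /220575212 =-117.44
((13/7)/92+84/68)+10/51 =47675/32844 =1.45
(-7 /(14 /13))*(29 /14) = -377 /28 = -13.46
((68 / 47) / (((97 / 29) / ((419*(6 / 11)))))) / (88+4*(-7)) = 413134 / 250745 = 1.65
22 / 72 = 11 / 36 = 0.31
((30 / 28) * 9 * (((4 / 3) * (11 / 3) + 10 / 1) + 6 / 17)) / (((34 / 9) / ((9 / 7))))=708345 / 14161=50.02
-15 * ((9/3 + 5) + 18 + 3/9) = -395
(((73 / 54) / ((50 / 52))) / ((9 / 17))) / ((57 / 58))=935714 / 346275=2.70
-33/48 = -11/16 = -0.69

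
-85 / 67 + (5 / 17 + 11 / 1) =11419 / 1139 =10.03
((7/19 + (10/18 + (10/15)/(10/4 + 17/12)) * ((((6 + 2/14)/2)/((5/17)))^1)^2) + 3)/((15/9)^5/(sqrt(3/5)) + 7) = -63961493237379/25096466042200 + 10967334231375 * sqrt(15)/7027010491816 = 3.50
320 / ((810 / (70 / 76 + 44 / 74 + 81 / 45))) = 372944 / 284715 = 1.31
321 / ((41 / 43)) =13803 / 41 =336.66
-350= -350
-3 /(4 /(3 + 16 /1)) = -57 /4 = -14.25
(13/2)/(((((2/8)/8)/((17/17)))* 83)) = 208/83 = 2.51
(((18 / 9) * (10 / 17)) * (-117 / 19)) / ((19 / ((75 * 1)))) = -175500 / 6137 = -28.60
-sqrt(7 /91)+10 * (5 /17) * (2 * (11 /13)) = 1100 /221-sqrt(13) /13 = 4.70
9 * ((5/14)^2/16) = 225/3136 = 0.07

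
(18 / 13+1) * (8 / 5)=248 / 65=3.82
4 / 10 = 0.40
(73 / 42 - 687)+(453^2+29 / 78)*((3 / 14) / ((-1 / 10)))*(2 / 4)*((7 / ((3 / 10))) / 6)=-2803352843 / 3276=-855724.31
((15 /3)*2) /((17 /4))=40 /17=2.35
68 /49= 1.39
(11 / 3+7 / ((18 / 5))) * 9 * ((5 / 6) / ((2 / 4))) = 505 / 6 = 84.17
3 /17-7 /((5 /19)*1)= -2246 /85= -26.42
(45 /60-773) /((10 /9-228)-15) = 27801 /8708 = 3.19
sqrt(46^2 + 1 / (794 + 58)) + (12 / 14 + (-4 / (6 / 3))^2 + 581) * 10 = sqrt(384003429) / 426 + 41010 / 7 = 5904.57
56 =56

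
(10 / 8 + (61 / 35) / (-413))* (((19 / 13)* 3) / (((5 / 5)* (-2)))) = -4105767 / 1503320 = -2.73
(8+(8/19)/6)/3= 460/171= 2.69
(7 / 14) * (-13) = -13 / 2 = -6.50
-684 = -684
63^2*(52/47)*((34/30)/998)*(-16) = -9356256/117265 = -79.79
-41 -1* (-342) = 301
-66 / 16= -33 / 8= -4.12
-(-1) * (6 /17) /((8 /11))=33 /68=0.49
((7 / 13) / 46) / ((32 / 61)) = 427 / 19136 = 0.02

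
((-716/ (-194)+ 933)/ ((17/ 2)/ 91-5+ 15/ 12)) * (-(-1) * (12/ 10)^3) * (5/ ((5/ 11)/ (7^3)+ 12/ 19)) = -46555479970272/ 13312985675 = -3497.00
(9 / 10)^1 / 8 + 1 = 89 / 80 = 1.11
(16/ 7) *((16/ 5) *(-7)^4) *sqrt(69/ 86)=43904 *sqrt(5934)/ 215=15730.39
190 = 190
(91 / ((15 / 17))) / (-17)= -91 / 15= -6.07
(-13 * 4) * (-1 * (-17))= -884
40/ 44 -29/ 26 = -59/ 286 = -0.21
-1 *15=-15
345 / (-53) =-345 / 53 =-6.51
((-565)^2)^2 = 101904600625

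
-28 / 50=-14 / 25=-0.56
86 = 86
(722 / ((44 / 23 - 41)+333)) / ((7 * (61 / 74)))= 307211 / 721630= 0.43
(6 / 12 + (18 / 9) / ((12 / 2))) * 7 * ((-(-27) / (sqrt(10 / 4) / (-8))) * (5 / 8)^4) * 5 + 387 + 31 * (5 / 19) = -212.82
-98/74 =-49/37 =-1.32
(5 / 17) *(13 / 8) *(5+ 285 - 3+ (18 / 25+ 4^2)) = 98709 / 680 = 145.16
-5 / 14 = -0.36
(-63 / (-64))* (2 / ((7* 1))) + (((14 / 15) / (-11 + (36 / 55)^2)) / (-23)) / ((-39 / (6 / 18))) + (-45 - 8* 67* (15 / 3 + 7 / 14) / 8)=-3413735464181 / 8261326944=-413.22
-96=-96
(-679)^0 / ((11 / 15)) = 15 / 11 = 1.36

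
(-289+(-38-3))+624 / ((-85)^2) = -2383626 / 7225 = -329.91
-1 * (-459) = 459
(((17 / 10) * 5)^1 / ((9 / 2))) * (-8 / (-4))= 34 / 9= 3.78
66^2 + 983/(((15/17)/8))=199028/15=13268.53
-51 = -51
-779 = -779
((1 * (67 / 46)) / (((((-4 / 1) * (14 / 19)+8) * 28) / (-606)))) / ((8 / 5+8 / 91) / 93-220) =259074595 / 9134772736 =0.03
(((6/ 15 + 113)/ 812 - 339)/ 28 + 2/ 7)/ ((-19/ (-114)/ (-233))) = 16519.38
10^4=10000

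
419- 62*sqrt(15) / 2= 298.94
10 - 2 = 8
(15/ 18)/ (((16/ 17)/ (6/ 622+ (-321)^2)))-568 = 451155147/ 4976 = 90666.23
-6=-6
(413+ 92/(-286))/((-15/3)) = -59013/715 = -82.54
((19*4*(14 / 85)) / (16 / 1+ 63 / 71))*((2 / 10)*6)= 453264 / 509575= 0.89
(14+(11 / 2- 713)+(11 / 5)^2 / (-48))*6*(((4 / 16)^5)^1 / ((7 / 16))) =-118903 / 12800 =-9.29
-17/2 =-8.50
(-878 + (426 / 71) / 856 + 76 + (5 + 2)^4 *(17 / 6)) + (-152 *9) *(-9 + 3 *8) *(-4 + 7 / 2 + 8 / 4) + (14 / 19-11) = -604762759 / 24396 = -24789.42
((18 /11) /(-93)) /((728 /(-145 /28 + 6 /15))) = 0.00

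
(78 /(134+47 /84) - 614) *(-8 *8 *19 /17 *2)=87755.19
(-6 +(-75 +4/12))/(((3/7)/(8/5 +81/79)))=-1756678/3555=-494.14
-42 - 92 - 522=-656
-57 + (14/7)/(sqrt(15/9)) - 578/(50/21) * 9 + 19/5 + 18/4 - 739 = -148627/50 + 2 * sqrt(15)/5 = -2970.99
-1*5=-5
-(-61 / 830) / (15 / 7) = 427 / 12450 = 0.03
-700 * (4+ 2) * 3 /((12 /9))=-9450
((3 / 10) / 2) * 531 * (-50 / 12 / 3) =-885 / 8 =-110.62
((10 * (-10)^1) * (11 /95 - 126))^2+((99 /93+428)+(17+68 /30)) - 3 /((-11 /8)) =292615007205014 /1846515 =158468795.11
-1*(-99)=99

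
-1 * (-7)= 7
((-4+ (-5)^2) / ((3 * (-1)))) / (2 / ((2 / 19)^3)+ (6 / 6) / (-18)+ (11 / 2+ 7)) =-252 / 62179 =-0.00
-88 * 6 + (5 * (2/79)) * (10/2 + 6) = -41602/79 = -526.61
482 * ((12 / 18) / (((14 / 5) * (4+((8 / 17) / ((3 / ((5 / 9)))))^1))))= 184365 / 6566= 28.08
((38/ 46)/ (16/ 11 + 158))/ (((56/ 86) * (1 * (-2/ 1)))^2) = 0.00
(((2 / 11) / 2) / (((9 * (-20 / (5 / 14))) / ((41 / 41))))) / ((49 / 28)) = -1 / 9702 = -0.00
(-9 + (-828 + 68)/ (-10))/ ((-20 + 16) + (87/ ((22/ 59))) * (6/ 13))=9581/ 14827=0.65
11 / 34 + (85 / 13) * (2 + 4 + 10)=46383 / 442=104.94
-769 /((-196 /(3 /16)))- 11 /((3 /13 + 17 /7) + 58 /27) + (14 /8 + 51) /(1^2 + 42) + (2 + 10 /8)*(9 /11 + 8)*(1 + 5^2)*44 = 13055456940585 /398206144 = 32785.67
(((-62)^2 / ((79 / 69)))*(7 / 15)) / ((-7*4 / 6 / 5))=-132618 / 79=-1678.71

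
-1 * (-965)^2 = -931225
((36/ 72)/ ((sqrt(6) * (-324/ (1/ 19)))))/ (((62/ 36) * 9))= -sqrt(6)/ 1145016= -0.00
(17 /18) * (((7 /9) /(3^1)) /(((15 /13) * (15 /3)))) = 1547 /36450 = 0.04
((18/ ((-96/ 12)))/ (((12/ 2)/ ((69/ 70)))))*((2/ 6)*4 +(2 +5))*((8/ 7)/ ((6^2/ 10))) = -575/ 588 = -0.98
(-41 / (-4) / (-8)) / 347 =-41 / 11104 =-0.00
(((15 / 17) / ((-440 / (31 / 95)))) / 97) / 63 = -31 / 289498440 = -0.00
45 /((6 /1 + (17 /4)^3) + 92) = 576 /2237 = 0.26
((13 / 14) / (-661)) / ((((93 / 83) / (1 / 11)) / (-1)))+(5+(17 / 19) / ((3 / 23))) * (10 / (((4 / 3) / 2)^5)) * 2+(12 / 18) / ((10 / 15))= 162079445422 / 89934999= 1802.18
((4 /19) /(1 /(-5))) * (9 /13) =-180 /247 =-0.73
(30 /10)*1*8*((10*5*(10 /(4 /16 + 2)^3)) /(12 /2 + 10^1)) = 65.84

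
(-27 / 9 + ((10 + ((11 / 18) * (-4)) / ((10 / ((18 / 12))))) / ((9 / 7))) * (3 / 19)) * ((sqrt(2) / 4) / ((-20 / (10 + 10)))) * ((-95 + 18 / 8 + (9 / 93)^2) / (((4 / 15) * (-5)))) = 221525993 * sqrt(2) / 7011456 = 44.68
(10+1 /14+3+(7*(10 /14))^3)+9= 2059 /14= 147.07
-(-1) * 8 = 8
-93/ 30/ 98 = -31/ 980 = -0.03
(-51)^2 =2601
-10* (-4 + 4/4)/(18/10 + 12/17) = 850/71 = 11.97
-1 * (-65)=65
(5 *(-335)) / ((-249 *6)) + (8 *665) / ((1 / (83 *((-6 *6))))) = -15896158.88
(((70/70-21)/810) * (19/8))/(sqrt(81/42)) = -19 * sqrt(42)/2916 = -0.04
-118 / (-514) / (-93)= -59 / 23901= -0.00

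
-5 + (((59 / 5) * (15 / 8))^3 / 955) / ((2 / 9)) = 45017497 / 977920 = 46.03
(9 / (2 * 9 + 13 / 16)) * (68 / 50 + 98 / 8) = 48996 / 7525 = 6.51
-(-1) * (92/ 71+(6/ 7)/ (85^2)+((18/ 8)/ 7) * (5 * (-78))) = -127280639/ 1025950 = -124.06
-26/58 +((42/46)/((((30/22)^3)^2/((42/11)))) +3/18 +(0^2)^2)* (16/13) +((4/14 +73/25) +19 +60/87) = 1791398715629/76819640625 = 23.32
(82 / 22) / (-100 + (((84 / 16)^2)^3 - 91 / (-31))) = 0.00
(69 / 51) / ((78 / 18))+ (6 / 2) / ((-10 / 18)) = -5622 / 1105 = -5.09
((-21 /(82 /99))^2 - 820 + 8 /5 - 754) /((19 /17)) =-531299011 /638780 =-831.74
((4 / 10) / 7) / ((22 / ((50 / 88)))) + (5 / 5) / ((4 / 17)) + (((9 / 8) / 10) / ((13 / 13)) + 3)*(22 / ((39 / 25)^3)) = 2986217459 / 133981848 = 22.29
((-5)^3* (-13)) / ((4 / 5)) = 8125 / 4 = 2031.25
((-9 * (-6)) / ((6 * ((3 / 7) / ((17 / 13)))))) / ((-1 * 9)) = -119 / 39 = -3.05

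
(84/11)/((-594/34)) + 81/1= 87733/1089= 80.56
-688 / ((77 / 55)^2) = -17200 / 49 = -351.02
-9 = -9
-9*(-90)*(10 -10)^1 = 0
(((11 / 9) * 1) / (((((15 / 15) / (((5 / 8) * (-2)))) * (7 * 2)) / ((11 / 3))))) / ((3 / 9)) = -605 / 504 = -1.20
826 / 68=413 / 34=12.15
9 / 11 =0.82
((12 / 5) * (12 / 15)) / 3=16 / 25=0.64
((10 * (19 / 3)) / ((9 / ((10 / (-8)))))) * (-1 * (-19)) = -167.13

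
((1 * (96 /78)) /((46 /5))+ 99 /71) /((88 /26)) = 32441 /71852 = 0.45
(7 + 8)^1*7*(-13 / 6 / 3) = -455 / 6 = -75.83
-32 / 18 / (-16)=1 / 9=0.11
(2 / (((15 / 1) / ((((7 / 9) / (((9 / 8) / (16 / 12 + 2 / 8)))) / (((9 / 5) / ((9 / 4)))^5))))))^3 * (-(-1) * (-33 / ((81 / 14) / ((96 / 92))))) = -44226818603515625 / 84091644121448448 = -0.53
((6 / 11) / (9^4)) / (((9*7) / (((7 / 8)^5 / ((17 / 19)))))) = 45619 / 60304932864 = 0.00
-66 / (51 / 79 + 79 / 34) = -16116 / 725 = -22.23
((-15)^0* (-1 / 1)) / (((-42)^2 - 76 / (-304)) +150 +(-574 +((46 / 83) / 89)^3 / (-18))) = -14511315945708 / 19448791196040475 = -0.00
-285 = -285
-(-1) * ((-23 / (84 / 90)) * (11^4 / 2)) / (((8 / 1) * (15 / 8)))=-336743 / 28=-12026.54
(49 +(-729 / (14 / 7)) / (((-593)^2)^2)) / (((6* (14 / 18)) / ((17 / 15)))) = 206012593976473 / 17311982688140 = 11.90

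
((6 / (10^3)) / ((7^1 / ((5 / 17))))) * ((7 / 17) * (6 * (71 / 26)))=639 / 375700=0.00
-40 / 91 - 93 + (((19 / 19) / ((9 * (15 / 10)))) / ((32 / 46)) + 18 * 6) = 14.67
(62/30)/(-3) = -31/45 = -0.69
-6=-6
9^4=6561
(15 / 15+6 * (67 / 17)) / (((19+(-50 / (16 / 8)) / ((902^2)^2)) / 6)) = 554715330867808 / 71270108142381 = 7.78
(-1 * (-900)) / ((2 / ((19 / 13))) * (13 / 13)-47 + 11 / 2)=-1368 / 61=-22.43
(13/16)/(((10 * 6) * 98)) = 13/94080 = 0.00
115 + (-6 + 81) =190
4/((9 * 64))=1/144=0.01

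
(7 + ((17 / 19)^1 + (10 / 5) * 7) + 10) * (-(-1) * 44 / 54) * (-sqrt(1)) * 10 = -44440 / 171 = -259.88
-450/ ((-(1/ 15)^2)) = 101250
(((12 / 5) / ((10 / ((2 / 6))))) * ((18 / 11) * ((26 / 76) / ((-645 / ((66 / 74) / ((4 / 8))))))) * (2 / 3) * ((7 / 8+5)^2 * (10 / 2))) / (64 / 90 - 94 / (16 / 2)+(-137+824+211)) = -59643 / 3712423490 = -0.00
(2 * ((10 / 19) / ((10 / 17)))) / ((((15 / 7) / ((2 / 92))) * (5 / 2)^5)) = 3808 / 20484375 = 0.00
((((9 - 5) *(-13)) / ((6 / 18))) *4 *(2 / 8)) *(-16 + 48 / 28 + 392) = -412464 / 7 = -58923.43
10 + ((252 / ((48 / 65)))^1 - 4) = 347.25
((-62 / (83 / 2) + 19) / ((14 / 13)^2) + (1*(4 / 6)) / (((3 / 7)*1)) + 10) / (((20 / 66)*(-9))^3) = -1038681787 / 790624800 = -1.31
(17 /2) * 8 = 68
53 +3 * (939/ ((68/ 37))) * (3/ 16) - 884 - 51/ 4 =-556.35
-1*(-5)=5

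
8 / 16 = 1 / 2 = 0.50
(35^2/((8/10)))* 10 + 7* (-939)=17479/2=8739.50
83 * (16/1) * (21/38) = 13944/19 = 733.89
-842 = -842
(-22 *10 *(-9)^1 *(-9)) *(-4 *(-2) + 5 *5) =-588060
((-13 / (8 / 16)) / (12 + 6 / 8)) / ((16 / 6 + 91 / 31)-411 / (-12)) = -0.05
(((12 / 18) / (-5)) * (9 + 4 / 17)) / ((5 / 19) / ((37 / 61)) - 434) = 0.00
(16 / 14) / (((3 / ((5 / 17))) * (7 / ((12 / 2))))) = 0.10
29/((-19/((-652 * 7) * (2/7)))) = 37816/19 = 1990.32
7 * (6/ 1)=42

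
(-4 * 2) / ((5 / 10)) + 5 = -11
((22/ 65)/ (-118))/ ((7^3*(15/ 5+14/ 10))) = -1/ 526162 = -0.00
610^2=372100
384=384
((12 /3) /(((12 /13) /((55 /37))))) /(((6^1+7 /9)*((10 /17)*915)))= 2431 /1376770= 0.00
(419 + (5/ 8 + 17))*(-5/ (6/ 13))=-4730.10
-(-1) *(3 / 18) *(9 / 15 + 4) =23 / 30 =0.77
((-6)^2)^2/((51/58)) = 25056/17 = 1473.88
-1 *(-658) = 658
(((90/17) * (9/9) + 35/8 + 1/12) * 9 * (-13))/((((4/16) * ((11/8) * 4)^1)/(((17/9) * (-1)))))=51727/33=1567.48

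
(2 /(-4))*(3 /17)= -3 /34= -0.09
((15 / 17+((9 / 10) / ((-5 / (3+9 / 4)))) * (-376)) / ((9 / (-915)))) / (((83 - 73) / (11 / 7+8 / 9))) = -47711821 / 5355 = -8909.77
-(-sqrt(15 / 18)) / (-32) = -sqrt(30) / 192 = -0.03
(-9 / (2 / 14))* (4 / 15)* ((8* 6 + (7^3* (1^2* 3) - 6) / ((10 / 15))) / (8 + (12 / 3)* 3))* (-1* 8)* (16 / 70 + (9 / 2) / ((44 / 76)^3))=8286784038 / 33275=249039.34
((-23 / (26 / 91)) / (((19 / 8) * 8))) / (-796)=161 / 30248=0.01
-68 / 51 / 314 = -2 / 471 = -0.00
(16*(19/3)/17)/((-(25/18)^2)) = -32832/10625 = -3.09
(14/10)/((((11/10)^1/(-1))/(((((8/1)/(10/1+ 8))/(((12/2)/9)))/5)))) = -28/165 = -0.17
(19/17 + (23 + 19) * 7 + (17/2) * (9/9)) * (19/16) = 196137/544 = 360.55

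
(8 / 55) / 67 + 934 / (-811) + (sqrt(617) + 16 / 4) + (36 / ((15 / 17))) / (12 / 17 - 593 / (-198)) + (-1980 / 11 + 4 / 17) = -104988087837682 / 632879068415 + sqrt(617) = -141.05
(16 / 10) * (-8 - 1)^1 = -72 / 5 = -14.40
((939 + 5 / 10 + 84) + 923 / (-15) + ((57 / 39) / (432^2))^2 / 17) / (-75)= -481283132271134477 / 37523373907968000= -12.83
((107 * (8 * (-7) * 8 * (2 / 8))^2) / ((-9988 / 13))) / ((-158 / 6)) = 13086528 / 197263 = 66.34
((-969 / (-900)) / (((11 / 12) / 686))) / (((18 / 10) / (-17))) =-3766826 / 495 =-7609.75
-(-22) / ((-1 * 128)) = -11 / 64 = -0.17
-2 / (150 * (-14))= 1 / 1050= 0.00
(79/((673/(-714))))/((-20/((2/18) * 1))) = 9401/20190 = 0.47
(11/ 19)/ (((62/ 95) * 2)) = 0.44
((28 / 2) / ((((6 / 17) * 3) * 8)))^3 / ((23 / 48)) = 1685159 / 178848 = 9.42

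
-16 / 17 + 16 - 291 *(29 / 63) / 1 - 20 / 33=-119.50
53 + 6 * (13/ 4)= 145/ 2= 72.50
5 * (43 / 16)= 215 / 16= 13.44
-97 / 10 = -9.70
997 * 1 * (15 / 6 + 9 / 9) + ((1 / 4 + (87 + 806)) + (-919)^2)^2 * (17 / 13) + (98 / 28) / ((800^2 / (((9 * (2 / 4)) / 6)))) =62215573277161280273 / 66560000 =934729165822.74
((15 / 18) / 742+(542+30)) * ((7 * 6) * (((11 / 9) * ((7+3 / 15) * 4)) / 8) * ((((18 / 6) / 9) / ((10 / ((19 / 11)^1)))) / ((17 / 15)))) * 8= 11384572 / 265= 42960.65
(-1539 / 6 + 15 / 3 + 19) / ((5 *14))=-93 / 28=-3.32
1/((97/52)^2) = 2704/9409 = 0.29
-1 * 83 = -83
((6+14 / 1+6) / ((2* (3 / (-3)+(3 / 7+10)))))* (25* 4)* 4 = 18200 / 33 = 551.52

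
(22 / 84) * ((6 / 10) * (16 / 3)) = 88 / 105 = 0.84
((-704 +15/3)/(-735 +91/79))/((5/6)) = 165663/144935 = 1.14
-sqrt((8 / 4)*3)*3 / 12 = -sqrt(6) / 4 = -0.61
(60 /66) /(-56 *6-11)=-10 /3817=-0.00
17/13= 1.31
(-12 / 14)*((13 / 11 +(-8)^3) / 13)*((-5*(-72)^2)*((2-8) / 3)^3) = 6990935040 / 1001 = 6983951.09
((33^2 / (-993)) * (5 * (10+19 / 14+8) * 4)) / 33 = -29810 / 2317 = -12.87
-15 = -15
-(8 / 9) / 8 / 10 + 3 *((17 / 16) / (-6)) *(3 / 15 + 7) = -1381 / 360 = -3.84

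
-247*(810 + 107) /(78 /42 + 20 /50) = -7927465 /79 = -100347.66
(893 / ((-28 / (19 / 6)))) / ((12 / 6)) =-16967 / 336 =-50.50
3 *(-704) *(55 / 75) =-7744 / 5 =-1548.80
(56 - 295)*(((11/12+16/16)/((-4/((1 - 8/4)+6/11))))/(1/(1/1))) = -52.05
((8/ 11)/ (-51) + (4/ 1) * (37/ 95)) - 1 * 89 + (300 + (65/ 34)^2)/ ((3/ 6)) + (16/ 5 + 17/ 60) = 1896603443/ 3624060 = 523.34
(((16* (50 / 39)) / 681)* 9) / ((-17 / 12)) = -9600 / 50167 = -0.19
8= 8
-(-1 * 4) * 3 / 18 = 2 / 3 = 0.67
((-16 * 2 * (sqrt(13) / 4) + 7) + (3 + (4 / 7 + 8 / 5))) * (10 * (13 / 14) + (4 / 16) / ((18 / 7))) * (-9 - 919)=-77896088 / 735 + 4388512 * sqrt(13) / 63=145177.74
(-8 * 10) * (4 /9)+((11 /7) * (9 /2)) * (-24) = -12932 /63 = -205.27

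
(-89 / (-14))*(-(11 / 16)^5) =-14333539 / 14680064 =-0.98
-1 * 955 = -955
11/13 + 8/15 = 269/195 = 1.38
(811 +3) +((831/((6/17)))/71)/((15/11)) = 1785619/2130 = 838.32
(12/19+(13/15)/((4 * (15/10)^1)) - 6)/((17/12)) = -17866/4845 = -3.69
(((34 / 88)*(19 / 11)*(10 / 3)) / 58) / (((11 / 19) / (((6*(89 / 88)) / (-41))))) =-0.01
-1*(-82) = 82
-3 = -3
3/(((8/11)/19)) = 78.38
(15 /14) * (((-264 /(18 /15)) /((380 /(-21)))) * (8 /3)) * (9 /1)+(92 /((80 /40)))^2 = 46144 /19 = 2428.63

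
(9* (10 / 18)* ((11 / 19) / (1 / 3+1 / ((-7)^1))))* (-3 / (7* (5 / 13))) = -1287 / 76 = -16.93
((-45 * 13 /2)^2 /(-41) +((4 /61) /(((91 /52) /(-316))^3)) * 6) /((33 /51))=-135249690279003 /37745092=-3583239.12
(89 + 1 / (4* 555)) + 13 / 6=202391 / 2220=91.17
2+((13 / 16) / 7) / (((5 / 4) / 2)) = 153 / 70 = 2.19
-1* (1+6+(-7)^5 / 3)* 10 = 167860 / 3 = 55953.33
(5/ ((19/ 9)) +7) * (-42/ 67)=-7476/ 1273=-5.87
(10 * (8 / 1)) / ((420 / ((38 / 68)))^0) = 80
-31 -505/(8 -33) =-10.80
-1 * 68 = -68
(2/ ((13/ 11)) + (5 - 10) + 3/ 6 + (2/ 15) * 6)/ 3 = -87/ 130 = -0.67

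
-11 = -11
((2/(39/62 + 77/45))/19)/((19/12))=0.03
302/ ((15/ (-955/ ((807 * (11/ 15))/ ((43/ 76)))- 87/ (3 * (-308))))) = -97323728/ 5903205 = -16.49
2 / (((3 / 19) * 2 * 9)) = 19 / 27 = 0.70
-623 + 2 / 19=-11835 / 19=-622.89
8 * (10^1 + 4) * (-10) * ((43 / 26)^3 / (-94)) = 53.90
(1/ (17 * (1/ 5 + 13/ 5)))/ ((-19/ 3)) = -15/ 4522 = -0.00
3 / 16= 0.19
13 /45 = 0.29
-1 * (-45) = 45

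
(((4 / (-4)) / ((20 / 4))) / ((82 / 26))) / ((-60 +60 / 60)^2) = -13 / 713605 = -0.00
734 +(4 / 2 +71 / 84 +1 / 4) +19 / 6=31091 / 42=740.26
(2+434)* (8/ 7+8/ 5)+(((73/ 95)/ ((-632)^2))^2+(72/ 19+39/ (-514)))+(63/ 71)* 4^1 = 221270903304437761848001/ 183909869309305753600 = 1203.15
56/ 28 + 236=238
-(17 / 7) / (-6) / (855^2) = 17 / 30703050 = 0.00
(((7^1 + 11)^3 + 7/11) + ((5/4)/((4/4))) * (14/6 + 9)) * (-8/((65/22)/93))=-95700472/65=-1472314.95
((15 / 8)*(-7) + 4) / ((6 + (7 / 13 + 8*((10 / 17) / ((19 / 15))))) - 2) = -306527 / 277256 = -1.11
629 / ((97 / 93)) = 58497 / 97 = 603.06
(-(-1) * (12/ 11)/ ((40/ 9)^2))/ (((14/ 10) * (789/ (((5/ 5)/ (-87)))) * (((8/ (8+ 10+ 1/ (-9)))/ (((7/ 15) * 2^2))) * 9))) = -161/ 604058400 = -0.00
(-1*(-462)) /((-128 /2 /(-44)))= 2541 /8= 317.62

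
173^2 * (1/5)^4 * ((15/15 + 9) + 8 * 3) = 1017586/625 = 1628.14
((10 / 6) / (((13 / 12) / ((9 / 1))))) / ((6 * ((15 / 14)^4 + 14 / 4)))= 1152480 / 2406053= 0.48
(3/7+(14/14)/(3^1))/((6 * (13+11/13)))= 26/2835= 0.01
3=3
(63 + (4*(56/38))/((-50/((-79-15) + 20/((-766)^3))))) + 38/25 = 2017547744197/26686396325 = 75.60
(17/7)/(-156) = -17/1092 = -0.02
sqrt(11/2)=sqrt(22)/2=2.35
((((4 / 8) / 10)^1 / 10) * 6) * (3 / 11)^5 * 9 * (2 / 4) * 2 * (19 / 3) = 0.00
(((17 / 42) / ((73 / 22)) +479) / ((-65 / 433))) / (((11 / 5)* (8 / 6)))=-159017951 / 146146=-1088.08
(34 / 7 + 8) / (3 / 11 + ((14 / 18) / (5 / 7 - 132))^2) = 33862673295 / 718391569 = 47.14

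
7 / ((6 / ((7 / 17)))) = 49 / 102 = 0.48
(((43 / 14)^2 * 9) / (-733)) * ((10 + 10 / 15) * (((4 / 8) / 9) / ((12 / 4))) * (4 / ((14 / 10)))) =-0.07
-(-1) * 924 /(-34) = -27.18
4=4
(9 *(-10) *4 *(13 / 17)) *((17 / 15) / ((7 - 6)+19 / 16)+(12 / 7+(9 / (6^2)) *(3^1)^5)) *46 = -474559644 / 595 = -797579.23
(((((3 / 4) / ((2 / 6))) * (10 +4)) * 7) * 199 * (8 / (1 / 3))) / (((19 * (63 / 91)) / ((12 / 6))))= 3042312 / 19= 160121.68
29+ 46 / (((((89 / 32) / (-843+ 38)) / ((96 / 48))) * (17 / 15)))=-35504923 / 1513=-23466.57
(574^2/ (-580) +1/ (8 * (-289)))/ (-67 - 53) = 63479091/ 13409600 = 4.73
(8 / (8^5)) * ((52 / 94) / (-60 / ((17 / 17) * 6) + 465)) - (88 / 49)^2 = -3727031977 / 1155553280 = -3.23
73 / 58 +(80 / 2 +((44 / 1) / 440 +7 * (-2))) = 3967 / 145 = 27.36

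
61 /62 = 0.98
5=5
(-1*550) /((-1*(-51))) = -550 /51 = -10.78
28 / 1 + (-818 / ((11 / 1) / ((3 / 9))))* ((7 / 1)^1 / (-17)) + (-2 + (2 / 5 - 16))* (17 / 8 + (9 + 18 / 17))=-176.23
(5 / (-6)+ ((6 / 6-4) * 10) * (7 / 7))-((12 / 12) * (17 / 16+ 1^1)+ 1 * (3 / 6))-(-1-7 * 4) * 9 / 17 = -14723 / 816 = -18.04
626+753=1379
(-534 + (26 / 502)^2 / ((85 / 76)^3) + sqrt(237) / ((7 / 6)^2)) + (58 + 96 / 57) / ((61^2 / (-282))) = -527.21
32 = 32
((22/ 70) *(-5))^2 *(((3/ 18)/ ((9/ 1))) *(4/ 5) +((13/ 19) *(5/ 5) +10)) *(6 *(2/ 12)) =3320603/ 125685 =26.42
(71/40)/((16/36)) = 639/160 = 3.99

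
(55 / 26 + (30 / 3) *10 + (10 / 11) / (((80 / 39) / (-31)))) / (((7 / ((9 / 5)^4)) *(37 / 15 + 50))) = 1990010349 / 787787000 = 2.53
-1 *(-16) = 16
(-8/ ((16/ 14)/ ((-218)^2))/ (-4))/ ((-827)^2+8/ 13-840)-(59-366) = 389613118/ 1268595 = 307.12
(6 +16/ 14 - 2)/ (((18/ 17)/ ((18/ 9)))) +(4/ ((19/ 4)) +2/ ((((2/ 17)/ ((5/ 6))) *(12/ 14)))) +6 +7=191923/ 4788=40.08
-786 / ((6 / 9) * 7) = -1179 / 7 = -168.43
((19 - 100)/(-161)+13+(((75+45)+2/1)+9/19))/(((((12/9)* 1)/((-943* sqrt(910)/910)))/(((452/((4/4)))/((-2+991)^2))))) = -5781330747* sqrt(910)/118381984630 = -1.47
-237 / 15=-79 / 5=-15.80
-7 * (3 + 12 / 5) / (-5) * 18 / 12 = 567 / 50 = 11.34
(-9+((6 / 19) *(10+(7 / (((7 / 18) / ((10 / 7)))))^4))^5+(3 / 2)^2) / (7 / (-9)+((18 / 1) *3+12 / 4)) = 144141990513204301076822222755389281526683757 / 161499546986366690024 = 892522568656940801920008.10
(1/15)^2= 1/225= 0.00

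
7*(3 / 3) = 7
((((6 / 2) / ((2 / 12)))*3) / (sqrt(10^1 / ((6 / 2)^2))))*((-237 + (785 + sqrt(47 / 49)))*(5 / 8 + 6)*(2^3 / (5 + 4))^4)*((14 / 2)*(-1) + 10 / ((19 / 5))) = -508125.90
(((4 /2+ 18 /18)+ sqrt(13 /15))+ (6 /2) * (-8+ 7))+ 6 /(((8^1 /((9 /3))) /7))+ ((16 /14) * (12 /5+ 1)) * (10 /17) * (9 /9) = sqrt(195) /15+ 505 /28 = 18.97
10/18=5/9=0.56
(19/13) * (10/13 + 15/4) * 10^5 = 111625000/169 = 660502.96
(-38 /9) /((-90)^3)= 19 /3280500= 0.00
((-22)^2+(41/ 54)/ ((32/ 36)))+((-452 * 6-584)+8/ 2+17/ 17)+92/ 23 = -134503/ 48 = -2802.15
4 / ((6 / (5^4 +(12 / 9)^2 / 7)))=78782 / 189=416.84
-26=-26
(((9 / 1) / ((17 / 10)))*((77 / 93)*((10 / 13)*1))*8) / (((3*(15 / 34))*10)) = 2464 / 1209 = 2.04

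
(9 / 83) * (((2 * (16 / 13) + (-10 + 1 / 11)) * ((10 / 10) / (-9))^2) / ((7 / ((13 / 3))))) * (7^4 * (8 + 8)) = -237.10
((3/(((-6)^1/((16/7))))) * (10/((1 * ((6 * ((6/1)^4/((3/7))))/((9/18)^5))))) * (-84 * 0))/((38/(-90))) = 0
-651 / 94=-6.93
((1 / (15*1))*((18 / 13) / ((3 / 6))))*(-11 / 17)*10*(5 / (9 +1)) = -132 / 221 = -0.60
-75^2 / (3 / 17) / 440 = -6375 / 88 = -72.44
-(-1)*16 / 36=4 / 9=0.44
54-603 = -549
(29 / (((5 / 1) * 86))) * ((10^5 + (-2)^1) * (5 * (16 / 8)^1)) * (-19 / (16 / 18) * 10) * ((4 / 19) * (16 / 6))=-347993040 / 43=-8092861.40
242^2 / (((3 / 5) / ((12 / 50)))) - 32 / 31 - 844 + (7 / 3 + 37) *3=3518278 / 155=22698.57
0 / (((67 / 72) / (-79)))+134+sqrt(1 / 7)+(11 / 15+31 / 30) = sqrt(7) / 7+4073 / 30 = 136.14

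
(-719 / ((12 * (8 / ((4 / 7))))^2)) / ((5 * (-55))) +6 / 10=4657679 / 7761600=0.60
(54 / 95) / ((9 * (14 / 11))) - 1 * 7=-4622 / 665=-6.95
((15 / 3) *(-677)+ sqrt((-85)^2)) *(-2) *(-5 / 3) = -11000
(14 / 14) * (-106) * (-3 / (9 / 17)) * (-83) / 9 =-149566 / 27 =-5539.48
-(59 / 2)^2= -3481 / 4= -870.25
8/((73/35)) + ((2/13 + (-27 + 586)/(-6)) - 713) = -4567597/5694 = -802.18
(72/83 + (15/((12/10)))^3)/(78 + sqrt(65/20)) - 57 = -4959348/155293 - 1297451 * sqrt(13)/8075236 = -32.51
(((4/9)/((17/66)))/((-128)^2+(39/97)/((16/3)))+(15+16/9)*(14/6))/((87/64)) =29242783267136/1015419718305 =28.80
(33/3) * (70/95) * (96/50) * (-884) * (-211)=1378785408/475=2902706.12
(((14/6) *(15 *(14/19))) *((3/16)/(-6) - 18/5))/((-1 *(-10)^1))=-9.36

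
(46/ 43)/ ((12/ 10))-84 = -10721/ 129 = -83.11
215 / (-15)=-43 / 3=-14.33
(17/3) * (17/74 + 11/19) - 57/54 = 22315/6327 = 3.53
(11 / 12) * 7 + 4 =125 / 12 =10.42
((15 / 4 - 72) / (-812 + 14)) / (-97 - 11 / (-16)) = -26 / 29279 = -0.00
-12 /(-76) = 3 /19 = 0.16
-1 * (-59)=59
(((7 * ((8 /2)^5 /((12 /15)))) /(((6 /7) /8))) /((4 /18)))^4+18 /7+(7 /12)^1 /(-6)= 10107872070905930711041247 /504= 20055301727987957760002.47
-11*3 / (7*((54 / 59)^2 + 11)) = -114873 / 288449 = -0.40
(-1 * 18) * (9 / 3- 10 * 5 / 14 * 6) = 2322 / 7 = 331.71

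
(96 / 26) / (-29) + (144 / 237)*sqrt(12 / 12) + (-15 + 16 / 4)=-313309 / 29783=-10.52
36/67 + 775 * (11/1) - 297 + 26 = 553054/67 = 8254.54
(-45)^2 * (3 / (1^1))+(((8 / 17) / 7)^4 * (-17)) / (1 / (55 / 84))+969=7044.00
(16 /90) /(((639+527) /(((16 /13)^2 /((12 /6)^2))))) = 256 /4433715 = 0.00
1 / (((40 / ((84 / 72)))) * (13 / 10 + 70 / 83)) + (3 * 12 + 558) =25362005 / 42696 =594.01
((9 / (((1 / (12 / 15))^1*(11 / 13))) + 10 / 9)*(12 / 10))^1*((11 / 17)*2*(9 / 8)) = 7143 / 425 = 16.81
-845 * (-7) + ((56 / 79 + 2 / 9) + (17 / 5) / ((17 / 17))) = 21043222 / 3555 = 5919.33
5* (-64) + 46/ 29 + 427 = 3149/ 29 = 108.59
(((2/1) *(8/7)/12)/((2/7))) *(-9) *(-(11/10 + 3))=24.60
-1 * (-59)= 59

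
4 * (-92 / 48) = -23 / 3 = -7.67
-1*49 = -49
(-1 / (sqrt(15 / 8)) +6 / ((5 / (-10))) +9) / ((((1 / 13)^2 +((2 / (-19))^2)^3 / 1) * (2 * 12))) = -7950753889 / 376453576-7950753889 * sqrt(30) / 8470205460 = -26.26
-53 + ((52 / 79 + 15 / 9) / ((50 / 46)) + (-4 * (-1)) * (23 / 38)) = -5453138 / 112575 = -48.44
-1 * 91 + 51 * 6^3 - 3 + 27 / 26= 283999 / 26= 10923.04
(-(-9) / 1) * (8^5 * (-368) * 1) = -108527616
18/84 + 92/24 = 85/21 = 4.05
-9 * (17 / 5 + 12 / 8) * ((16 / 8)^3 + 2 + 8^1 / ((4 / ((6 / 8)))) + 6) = -3087 / 4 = -771.75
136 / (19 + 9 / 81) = 306 / 43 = 7.12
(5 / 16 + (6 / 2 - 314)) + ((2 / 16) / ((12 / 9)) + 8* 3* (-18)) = -23763 / 32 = -742.59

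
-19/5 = -3.80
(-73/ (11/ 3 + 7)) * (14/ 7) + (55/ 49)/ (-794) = -4260647/ 311248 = -13.69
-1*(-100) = 100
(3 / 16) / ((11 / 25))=75 / 176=0.43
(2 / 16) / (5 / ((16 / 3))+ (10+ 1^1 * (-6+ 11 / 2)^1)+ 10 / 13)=26 / 2331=0.01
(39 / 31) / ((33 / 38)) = 494 / 341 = 1.45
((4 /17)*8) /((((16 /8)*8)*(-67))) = -2 /1139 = -0.00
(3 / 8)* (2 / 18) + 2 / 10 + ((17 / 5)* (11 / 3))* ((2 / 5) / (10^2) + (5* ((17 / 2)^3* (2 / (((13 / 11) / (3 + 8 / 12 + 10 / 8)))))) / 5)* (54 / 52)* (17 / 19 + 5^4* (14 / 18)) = 238726352423707 / 7410000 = 32216781.70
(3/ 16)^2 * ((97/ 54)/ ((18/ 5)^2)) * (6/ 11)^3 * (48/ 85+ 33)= 153745/ 5792512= 0.03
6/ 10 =3/ 5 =0.60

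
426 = 426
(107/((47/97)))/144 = 1.53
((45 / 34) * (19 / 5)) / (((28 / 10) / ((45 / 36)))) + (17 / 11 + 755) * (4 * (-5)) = -316854735 / 20944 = -15128.66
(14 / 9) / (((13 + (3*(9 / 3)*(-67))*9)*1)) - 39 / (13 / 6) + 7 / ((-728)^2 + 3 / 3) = -232419981344 / 12912024555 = -18.00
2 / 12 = 1 / 6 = 0.17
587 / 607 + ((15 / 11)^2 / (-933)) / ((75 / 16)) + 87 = 2009335164 / 22842017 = 87.97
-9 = -9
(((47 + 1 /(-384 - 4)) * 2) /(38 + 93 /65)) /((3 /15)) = 5926375 /497222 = 11.92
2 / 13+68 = 886 / 13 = 68.15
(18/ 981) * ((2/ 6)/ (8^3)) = 1/ 83712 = 0.00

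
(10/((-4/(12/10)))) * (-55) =165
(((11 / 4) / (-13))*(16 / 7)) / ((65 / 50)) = -440 / 1183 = -0.37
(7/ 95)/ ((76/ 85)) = 119/ 1444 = 0.08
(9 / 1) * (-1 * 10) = -90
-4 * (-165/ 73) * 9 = 81.37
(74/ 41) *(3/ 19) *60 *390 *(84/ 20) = 21818160/ 779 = 28007.91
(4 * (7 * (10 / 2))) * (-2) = -280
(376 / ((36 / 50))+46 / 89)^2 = 273256.14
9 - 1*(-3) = 12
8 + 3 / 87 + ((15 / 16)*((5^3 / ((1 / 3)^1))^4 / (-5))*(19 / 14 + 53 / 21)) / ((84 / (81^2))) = -1123971783376.95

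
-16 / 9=-1.78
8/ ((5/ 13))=104/ 5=20.80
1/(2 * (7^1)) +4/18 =0.29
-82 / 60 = -41 / 30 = -1.37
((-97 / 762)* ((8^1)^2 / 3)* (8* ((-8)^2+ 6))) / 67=-1738240 / 76581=-22.70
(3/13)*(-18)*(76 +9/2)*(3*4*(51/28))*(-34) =3230442/13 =248495.54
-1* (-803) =803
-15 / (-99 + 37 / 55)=825 / 5408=0.15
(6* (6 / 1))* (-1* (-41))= 1476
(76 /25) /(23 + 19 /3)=57 /550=0.10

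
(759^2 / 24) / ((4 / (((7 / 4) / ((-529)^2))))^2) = 17787 / 303177500672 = 0.00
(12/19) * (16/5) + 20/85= 3644/1615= 2.26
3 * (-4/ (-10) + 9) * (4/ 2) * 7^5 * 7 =33177018/ 5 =6635403.60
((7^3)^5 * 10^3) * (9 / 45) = 949512301988600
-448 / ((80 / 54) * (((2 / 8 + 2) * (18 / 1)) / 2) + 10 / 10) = -448 / 31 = -14.45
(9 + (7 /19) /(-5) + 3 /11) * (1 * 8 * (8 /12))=153808 /3135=49.06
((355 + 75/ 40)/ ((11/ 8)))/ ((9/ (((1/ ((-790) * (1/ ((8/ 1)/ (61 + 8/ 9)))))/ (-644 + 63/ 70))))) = 22840/ 3112816223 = 0.00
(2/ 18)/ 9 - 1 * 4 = -323/ 81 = -3.99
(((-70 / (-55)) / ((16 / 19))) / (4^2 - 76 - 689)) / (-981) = 19 / 9237096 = 0.00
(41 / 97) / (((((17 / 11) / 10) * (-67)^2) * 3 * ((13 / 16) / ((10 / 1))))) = 721600 / 288692079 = 0.00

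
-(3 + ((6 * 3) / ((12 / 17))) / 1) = -57 / 2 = -28.50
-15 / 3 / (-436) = 5 / 436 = 0.01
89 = 89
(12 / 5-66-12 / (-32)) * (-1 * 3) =7587 / 40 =189.68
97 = 97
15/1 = 15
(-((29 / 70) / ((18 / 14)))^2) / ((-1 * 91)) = 841 / 737100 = 0.00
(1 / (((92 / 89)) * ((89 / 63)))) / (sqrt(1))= 63 / 92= 0.68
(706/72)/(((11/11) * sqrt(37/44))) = 353 * sqrt(407)/666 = 10.69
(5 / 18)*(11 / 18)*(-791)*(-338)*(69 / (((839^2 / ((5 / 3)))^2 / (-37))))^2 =3327859750840625 / 357975422729020341849826098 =0.00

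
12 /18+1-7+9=11 /3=3.67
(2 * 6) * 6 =72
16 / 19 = 0.84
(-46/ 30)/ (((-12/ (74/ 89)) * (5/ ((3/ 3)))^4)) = 851/ 5006250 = 0.00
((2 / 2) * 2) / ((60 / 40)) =4 / 3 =1.33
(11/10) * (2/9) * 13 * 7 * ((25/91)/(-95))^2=55/295659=0.00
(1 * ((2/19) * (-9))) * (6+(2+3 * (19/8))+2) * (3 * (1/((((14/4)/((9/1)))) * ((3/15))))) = -166455/266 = -625.77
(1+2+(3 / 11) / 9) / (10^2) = 1 / 33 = 0.03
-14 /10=-7 /5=-1.40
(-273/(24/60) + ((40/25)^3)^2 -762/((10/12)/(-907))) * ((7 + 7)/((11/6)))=1087662288846/171875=6328216.95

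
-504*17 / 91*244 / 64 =-9333 / 26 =-358.96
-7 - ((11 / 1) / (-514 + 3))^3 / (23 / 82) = -21482576649 / 3068955113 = -7.00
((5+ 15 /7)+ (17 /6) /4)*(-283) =-2221.89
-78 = -78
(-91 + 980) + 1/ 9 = 8002/ 9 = 889.11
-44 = -44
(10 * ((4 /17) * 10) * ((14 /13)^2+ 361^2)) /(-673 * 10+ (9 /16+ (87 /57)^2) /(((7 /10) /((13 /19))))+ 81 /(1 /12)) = -3383870968912000 /6351010725111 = -532.81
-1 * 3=-3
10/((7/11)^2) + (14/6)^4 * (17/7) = 383729/3969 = 96.68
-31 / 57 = -0.54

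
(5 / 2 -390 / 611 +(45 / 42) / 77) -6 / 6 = 22182 / 25333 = 0.88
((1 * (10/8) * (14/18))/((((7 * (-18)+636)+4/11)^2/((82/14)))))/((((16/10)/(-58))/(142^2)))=-18131090725/1134611856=-15.98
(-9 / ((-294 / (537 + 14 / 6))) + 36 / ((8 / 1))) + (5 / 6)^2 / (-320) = 2371723 / 112896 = 21.01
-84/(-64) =21/16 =1.31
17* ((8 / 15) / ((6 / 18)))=136 / 5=27.20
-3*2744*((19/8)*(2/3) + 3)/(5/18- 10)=3880.80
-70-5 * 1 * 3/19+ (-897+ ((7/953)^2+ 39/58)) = -967935494469/1000846318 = -967.12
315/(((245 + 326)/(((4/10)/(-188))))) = -63/53674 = -0.00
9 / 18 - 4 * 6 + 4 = -39 / 2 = -19.50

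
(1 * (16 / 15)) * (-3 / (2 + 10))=-0.27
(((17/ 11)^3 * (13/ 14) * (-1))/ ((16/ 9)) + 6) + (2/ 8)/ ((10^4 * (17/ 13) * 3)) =77395362371/ 19006680000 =4.07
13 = 13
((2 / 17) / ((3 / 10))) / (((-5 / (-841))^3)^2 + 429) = 0.00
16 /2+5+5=18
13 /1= 13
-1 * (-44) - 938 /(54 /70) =-31642 /27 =-1171.93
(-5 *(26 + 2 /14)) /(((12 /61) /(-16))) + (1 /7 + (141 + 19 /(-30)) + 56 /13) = 29419151 /2730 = 10776.25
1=1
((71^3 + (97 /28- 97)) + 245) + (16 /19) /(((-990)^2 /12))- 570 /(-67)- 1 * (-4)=358074.97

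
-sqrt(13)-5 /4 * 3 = -7.36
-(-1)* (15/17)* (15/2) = 225/34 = 6.62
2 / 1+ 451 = 453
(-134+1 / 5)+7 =-634 / 5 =-126.80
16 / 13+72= 952 / 13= 73.23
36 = 36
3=3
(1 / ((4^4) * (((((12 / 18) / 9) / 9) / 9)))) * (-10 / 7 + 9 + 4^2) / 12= 120285 / 14336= 8.39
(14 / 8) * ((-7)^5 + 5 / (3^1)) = -88228 / 3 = -29409.33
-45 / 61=-0.74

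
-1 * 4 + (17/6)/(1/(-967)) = -16463/6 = -2743.83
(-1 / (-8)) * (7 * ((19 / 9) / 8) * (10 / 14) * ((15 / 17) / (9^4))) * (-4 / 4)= -475 / 21415104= -0.00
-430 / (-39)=430 / 39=11.03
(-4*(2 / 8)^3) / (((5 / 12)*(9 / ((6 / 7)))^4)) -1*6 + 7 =324131 / 324135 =1.00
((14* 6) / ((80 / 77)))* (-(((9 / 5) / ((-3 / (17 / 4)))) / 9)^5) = 765302923 / 5184000000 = 0.15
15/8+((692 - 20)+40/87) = 469337/696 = 674.33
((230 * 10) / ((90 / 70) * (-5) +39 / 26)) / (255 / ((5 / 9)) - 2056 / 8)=-700 / 303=-2.31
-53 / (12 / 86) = -2279 / 6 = -379.83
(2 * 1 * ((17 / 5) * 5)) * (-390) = -13260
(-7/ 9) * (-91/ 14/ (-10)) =-91/ 180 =-0.51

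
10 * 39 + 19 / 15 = 5869 / 15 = 391.27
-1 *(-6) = 6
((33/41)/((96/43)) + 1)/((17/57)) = 5985/1312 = 4.56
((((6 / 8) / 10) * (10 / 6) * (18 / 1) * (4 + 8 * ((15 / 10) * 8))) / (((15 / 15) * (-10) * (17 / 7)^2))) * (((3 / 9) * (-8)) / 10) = 294 / 289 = 1.02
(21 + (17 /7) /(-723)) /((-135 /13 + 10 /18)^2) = 121220658 /557764375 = 0.22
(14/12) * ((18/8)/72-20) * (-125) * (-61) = -11368875/64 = -177638.67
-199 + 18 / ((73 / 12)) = -196.04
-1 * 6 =-6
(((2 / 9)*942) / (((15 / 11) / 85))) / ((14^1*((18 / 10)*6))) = 146795 / 1701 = 86.30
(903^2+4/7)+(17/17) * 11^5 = 6835224/7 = 976460.57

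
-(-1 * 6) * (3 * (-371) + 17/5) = -33288/5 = -6657.60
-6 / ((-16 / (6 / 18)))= 1 / 8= 0.12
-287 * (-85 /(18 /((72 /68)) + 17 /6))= 1230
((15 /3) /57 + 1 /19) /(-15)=-8 /855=-0.01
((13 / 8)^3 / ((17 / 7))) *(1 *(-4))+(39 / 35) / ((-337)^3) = -20600883478409 / 2914852868480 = -7.07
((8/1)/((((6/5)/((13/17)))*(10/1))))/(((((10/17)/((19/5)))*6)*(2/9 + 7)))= 19/250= 0.08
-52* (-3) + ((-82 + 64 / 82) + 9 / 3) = 3189 / 41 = 77.78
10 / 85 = 2 / 17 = 0.12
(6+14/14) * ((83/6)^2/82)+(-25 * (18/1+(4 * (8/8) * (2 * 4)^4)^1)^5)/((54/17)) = -82740247545214884408485731/8856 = -9342846380444318474309.59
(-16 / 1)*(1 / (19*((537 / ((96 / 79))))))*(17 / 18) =-0.00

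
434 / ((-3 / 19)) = -2748.67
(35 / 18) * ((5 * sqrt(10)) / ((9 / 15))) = 875 * sqrt(10) / 54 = 51.24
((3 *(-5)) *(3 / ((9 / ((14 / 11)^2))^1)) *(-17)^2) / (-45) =56644 / 1089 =52.01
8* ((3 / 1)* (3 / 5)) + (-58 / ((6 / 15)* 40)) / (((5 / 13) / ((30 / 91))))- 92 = -11299 / 140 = -80.71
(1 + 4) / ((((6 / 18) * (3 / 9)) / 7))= 315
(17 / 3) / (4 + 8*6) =17 / 156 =0.11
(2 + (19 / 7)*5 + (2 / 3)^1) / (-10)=-341 / 210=-1.62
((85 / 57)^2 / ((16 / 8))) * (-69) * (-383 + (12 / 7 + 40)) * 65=25804484875 / 15162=1701918.27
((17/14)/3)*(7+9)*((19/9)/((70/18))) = 2584/735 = 3.52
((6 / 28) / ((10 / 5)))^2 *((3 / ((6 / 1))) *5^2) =225 / 1568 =0.14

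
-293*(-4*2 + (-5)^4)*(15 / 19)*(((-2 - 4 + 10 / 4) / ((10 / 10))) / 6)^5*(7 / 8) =106343519345 / 12607488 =8434.95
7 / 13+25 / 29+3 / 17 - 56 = -348797 / 6409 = -54.42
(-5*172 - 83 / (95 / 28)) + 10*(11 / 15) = -249982 / 285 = -877.13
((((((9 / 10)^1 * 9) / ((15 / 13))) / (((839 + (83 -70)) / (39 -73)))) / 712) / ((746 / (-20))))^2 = 3956121 / 35554481396281600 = 0.00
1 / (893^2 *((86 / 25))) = 25 / 68580614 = 0.00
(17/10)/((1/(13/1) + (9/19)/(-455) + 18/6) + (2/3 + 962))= 88179/50093066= 0.00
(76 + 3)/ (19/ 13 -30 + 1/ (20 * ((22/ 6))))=-225940/ 81581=-2.77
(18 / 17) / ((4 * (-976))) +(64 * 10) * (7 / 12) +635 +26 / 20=502554953 / 497760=1009.63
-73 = -73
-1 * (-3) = 3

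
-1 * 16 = -16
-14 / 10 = -7 / 5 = -1.40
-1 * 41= -41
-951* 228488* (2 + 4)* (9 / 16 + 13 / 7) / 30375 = -103855.65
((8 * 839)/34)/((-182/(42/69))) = -0.66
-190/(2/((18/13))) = -1710/13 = -131.54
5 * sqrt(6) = 12.25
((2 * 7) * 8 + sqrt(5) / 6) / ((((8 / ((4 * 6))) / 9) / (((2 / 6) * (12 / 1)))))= 18 * sqrt(5) + 12096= 12136.25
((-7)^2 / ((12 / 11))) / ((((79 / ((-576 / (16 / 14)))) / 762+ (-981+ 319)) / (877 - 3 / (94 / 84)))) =-708860660508 / 11949273185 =-59.32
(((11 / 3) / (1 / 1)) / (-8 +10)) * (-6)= -11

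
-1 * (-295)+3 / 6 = 591 / 2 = 295.50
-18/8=-2.25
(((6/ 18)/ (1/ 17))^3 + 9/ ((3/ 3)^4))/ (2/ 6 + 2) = 5156/ 63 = 81.84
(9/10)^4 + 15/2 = 81561/10000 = 8.16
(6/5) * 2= 2.40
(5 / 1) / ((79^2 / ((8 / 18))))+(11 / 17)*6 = 3707494 / 954873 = 3.88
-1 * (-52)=52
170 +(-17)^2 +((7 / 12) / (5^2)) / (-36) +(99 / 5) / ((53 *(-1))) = 262517389 / 572400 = 458.63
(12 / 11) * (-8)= -8.73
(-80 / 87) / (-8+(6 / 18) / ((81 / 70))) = 3240 / 27173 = 0.12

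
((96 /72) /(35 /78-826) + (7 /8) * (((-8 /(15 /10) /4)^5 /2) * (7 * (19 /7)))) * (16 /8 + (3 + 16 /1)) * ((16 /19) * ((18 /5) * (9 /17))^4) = -74573636147509248 /9123677438125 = -8173.64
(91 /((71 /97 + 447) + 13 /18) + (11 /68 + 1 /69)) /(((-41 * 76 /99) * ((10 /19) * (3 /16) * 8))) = -15323384329 /1004183122480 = -0.02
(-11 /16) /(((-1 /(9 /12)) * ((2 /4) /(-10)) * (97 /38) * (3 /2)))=-1045 /388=-2.69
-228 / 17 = -13.41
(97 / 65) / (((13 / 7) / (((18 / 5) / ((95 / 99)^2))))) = 3.14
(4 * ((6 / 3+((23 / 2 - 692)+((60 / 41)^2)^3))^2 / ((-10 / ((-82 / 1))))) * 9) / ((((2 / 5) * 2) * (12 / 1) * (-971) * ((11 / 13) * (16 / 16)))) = -1573855363569769328282183391 / 94049030204179993573136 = -16734.41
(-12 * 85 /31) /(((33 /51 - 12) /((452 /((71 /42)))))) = 329182560 /424793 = 774.92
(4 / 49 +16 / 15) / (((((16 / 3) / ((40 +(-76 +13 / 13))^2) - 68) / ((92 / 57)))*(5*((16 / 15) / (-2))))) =24265 / 2373898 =0.01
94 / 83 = 1.13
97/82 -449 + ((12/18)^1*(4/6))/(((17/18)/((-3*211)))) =-1039505/1394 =-745.70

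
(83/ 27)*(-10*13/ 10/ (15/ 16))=-42.63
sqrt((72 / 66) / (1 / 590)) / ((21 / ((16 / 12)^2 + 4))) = 104* sqrt(19470) / 2079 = 6.98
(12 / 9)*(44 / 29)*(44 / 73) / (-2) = -3872 / 6351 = -0.61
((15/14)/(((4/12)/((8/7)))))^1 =180/49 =3.67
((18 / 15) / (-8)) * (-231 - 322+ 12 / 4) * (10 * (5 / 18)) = 1375 / 6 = 229.17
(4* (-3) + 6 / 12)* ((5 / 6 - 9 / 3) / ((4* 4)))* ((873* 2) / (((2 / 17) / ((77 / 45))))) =37964927 / 960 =39546.80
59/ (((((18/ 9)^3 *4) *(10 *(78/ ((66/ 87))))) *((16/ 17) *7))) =11033/ 40535040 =0.00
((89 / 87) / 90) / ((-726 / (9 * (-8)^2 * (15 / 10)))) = -712 / 52635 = -0.01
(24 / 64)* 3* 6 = 27 / 4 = 6.75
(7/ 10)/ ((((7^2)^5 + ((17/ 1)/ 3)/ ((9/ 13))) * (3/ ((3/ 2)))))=189/ 152536638880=0.00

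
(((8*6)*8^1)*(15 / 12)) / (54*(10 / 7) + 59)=3360 / 953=3.53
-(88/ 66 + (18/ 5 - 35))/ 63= 451/ 945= 0.48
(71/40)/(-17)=-71/680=-0.10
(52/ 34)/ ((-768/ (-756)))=819/ 544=1.51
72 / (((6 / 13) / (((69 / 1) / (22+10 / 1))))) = 2691 / 8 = 336.38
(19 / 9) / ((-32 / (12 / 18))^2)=19 / 20736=0.00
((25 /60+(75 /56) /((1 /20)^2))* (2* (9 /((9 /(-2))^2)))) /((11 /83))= 7475810 /2079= 3595.87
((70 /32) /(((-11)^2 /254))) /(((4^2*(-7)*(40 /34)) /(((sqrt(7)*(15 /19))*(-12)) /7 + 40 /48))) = -10795 /371712 + 97155*sqrt(7) /2059904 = 0.10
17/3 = 5.67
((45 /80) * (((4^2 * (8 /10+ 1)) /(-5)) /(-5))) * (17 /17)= 81 /125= 0.65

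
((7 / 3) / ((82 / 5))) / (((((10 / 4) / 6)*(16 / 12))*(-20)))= -21 / 1640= -0.01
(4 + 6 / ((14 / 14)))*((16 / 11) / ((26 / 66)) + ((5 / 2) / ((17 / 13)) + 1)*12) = 386.33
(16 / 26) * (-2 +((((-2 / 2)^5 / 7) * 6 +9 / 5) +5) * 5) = 1552 / 91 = 17.05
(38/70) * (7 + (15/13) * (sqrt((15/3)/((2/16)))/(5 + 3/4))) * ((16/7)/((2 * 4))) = 912 * sqrt(10)/14651 + 38/35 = 1.28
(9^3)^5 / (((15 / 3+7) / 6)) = 205891132094649 / 2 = 102945566047324.50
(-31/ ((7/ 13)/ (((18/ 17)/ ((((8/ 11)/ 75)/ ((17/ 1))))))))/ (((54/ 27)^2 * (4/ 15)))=-44884125/ 448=-100187.78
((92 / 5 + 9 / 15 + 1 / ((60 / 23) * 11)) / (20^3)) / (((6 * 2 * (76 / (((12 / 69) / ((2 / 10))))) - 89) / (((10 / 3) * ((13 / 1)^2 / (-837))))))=-2123147 / 1272510518400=-0.00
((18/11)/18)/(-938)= -1/10318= -0.00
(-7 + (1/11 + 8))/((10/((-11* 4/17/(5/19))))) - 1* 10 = -11.07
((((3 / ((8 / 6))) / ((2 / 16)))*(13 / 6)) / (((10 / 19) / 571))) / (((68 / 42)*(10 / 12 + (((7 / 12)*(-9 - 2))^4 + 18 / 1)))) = 46061555904 / 3021203365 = 15.25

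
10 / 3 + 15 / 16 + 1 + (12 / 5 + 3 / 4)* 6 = 5801 / 240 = 24.17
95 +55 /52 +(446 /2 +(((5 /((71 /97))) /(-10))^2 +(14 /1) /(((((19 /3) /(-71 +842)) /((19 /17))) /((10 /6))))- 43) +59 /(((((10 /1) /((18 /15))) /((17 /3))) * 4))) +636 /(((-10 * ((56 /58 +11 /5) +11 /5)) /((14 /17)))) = 149577497687387 /43336972900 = 3451.50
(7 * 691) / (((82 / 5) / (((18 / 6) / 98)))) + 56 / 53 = 613633 / 60844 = 10.09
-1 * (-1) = 1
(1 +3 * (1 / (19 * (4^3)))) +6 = 8515 / 1216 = 7.00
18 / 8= 9 / 4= 2.25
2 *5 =10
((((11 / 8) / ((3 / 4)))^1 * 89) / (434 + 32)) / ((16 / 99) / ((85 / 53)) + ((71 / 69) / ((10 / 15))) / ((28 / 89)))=884242590 / 12644119897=0.07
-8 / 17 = -0.47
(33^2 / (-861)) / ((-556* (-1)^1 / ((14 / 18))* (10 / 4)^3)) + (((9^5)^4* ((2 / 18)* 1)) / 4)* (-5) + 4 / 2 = -14434694885659466073924593 / 8548500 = -1688564647091240109.25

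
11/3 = 3.67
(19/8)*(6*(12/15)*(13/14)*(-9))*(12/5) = -40014/175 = -228.65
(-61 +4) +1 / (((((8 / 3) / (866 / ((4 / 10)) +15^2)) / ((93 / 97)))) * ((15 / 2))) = 57.57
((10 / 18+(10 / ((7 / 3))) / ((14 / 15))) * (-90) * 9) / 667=-204300 / 32683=-6.25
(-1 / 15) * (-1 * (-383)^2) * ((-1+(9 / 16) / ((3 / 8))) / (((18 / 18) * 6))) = 146689 / 180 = 814.94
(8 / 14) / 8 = 1 / 14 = 0.07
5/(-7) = -5/7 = -0.71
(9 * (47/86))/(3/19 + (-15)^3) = -2679/1838164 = -0.00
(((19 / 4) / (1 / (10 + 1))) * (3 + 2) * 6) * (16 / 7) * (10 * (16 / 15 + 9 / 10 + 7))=2248840 / 7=321262.86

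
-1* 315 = -315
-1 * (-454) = 454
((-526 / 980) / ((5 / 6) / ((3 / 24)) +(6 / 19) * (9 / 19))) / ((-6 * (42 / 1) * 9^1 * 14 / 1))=94943 / 38284233120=0.00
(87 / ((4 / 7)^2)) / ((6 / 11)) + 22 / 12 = 47069 / 96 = 490.30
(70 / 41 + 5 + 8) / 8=603 / 328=1.84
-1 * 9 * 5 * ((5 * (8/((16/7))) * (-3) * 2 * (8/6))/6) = 1050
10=10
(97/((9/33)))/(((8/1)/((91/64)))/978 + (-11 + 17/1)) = 15826811/267250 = 59.22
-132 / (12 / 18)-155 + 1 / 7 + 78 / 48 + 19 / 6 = -58475 / 168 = -348.07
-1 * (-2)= 2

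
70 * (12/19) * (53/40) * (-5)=-5565/19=-292.89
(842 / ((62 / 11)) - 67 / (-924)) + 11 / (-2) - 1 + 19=4639171 / 28644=161.96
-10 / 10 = -1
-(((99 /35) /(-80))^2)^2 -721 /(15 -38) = 31.35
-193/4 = -48.25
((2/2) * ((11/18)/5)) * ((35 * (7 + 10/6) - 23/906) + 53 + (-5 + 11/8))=4686451/108720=43.11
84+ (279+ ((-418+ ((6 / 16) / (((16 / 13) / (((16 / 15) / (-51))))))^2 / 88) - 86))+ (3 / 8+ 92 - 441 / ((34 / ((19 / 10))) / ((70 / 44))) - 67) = -56702534231 / 366220800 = -154.83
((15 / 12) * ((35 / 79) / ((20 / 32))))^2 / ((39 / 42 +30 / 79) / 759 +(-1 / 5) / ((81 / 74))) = -7029099000 / 1620383773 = -4.34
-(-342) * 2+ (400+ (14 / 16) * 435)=11717 / 8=1464.62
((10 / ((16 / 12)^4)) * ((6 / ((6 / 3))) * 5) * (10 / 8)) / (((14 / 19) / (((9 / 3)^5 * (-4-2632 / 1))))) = -92419066125 / 1792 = -51573139.58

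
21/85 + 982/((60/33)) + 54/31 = 2856809/5270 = 542.09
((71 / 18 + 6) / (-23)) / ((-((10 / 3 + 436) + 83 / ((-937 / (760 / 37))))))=6205751 / 6279621276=0.00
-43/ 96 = -0.45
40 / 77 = 0.52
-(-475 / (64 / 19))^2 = -19885.41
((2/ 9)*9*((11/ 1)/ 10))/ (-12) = -11/ 60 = -0.18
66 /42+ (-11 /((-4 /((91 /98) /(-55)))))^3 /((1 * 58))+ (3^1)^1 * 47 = 142.57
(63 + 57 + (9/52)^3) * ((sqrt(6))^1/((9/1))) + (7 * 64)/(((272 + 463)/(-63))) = -192/5 + 5624563 * sqrt(6)/421824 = -5.74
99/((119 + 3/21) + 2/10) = 3465/4177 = 0.83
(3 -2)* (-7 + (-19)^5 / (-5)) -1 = 495211.80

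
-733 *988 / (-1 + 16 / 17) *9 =110803212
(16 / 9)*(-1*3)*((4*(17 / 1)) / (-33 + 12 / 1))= 1088 / 63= 17.27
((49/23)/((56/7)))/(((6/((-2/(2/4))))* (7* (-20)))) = 7/5520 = 0.00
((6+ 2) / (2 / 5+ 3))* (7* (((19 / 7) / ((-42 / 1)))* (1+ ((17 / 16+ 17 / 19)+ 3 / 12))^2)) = -1584375 / 144704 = -10.95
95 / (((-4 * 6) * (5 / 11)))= -209 / 24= -8.71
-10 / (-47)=10 / 47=0.21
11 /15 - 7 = -94 /15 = -6.27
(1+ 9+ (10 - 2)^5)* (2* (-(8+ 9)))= -1114452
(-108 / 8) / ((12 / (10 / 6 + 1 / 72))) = -121 / 64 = -1.89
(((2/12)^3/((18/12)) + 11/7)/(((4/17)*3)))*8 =60707/3402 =17.84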